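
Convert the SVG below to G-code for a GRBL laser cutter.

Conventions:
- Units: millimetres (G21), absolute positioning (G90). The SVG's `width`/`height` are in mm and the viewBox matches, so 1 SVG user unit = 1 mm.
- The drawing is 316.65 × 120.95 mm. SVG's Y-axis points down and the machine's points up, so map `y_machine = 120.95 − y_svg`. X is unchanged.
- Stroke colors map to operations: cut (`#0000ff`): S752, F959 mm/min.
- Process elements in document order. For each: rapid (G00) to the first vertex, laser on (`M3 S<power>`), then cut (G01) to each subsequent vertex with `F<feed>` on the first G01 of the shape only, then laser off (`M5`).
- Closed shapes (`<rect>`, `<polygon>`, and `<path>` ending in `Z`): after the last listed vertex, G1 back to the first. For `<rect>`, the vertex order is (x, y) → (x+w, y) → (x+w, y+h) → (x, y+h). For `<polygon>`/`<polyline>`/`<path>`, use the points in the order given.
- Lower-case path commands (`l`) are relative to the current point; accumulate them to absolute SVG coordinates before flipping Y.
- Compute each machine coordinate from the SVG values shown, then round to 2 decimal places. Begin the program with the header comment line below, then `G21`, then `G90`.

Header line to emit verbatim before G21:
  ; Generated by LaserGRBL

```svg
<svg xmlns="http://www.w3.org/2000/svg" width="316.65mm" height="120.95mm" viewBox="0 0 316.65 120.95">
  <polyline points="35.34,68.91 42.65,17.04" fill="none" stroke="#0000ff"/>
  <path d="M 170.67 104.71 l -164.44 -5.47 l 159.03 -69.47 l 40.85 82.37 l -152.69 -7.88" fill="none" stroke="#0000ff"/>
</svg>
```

; Generated by LaserGRBL
G21
G90
G00 X35.34 Y52.04
M3 S752
G01 X42.65 Y103.91 F959
M5
G00 X170.67 Y16.24
M3 S752
G01 X6.23 Y21.71 F959
G01 X165.26 Y91.18
G01 X206.11 Y8.81
G01 X53.42 Y16.69
M5

Since the viewBox matches the mm dimensions, user units are millimetres directly. The only transform is the Y-flip y_m = 120.95 − y_svg.

Shape 1 is a line segment drawn with `<polyline>`. Its stroke #0000ff means cut at S752, F959. After flipping Y the toolpath is (35.34,52.04) → (42.65,103.91).

Shape 2 is a open polyline drawn with `<path>`. Its stroke #0000ff means cut at S752, F959. After flipping Y the toolpath is (170.67,16.24) → (6.23,21.71) → (165.26,91.18) → (206.11,8.81) → (53.42,16.69).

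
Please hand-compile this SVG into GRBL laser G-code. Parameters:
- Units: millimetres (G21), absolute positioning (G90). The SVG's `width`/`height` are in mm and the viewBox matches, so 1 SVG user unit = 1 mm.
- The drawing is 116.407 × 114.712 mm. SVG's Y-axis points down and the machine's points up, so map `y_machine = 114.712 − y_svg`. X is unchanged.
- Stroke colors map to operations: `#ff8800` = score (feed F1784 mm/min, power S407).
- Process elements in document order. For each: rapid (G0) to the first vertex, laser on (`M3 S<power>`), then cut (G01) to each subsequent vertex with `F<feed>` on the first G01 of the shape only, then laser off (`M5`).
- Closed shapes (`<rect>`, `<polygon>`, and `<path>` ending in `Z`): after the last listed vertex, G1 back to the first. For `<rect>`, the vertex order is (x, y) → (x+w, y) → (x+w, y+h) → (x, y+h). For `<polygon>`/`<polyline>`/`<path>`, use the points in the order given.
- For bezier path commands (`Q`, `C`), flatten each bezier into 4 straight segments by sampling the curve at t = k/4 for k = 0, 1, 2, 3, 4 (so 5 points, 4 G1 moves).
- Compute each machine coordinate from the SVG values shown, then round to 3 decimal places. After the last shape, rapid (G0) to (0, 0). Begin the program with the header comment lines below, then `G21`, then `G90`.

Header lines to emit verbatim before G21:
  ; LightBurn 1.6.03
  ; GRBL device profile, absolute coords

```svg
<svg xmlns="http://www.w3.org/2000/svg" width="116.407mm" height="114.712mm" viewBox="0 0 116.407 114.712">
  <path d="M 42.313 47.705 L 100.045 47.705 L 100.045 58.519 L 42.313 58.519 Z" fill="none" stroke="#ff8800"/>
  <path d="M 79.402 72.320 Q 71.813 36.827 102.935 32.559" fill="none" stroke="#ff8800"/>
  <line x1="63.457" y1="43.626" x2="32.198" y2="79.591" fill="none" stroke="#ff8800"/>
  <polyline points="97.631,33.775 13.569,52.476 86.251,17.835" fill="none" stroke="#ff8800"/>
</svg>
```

Since the viewBox matches the mm dimensions, user units are millimetres directly. The only transform is the Y-flip y_m = 114.712 − y_svg.

Shape 1 is a rectangle drawn with `<path>`. Its stroke #ff8800 means score at S407, F1784. After flipping Y the toolpath is (42.313,67.007) → (100.045,67.007) → (100.045,56.193) → (42.313,56.193) → (42.313,67.007), returning to the start.

Shape 2 is a quadratic bezier drawn with `<path>`. Its stroke #ff8800 means score at S407, F1784. After flipping Y the toolpath is (79.402,42.392) → (78.027,58.187) → (81.491,70.079) → (89.793,78.067) → (102.935,82.153).

Shape 3 is a line segment drawn with `<line>`. Its stroke #ff8800 means score at S407, F1784. After flipping Y the toolpath is (63.457,71.086) → (32.198,35.121).

Shape 4 is a open polyline drawn with `<polyline>`. Its stroke #ff8800 means score at S407, F1784. After flipping Y the toolpath is (97.631,80.937) → (13.569,62.236) → (86.251,96.877).

; LightBurn 1.6.03
; GRBL device profile, absolute coords
G21
G90
G0 X42.313 Y67.007
M3 S407
G01 X100.045 Y67.007 F1784
G01 X100.045 Y56.193
G01 X42.313 Y56.193
G01 X42.313 Y67.007
M5
G0 X79.402 Y42.392
M3 S407
G01 X78.027 Y58.187 F1784
G01 X81.491 Y70.079
G01 X89.793 Y78.067
G01 X102.935 Y82.153
M5
G0 X63.457 Y71.086
M3 S407
G01 X32.198 Y35.121 F1784
M5
G0 X97.631 Y80.937
M3 S407
G01 X13.569 Y62.236 F1784
G01 X86.251 Y96.877
M5
G0 X0.000 Y0.000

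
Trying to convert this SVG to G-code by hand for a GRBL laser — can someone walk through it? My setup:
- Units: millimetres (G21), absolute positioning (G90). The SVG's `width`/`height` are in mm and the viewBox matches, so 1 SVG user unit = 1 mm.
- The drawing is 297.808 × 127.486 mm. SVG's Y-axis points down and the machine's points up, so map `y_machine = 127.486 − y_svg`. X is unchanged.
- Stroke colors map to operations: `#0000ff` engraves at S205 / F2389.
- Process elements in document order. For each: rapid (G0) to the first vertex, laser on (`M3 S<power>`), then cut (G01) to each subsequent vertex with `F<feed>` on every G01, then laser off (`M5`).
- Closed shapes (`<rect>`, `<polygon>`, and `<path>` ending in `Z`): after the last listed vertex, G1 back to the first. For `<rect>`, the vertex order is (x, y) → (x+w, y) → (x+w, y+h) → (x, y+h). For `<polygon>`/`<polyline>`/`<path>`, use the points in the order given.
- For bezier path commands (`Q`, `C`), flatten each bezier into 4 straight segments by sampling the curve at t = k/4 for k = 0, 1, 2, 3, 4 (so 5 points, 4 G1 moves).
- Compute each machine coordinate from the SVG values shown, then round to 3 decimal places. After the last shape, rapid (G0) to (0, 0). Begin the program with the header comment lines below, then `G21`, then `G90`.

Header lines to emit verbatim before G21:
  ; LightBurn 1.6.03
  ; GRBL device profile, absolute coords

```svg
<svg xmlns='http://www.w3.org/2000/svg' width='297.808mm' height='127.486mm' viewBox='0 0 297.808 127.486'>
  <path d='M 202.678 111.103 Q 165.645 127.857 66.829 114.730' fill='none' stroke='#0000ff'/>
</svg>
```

; LightBurn 1.6.03
; GRBL device profile, absolute coords
G21
G90
G0 X202.678 Y16.383
M3 S205
G01 X180.300 Y9.874 F2389
G01 X150.199 Y7.099 F2389
G01 X112.376 Y8.060 F2389
G01 X66.829 Y12.756 F2389
M5
G0 X0.000 Y0.000

viewBox `0 0 297.808 127.486` with mm width/height → 1 unit = 1 mm. Flip: y_m = 127.486 − y_svg.

**Shape 1** — `<path>` quadratic bezier, stroke `#0000ff` → engrave (S205, F2389). Control points (SVG): P0=(202.678,111.103), P1=(165.645,127.857), P2=(66.829,114.730); sampled at t=k/4. Machine vertices: (202.678,16.383) → (180.300,9.874) → (150.199,7.099) → (112.376,8.060) → (66.829,12.756). Open path.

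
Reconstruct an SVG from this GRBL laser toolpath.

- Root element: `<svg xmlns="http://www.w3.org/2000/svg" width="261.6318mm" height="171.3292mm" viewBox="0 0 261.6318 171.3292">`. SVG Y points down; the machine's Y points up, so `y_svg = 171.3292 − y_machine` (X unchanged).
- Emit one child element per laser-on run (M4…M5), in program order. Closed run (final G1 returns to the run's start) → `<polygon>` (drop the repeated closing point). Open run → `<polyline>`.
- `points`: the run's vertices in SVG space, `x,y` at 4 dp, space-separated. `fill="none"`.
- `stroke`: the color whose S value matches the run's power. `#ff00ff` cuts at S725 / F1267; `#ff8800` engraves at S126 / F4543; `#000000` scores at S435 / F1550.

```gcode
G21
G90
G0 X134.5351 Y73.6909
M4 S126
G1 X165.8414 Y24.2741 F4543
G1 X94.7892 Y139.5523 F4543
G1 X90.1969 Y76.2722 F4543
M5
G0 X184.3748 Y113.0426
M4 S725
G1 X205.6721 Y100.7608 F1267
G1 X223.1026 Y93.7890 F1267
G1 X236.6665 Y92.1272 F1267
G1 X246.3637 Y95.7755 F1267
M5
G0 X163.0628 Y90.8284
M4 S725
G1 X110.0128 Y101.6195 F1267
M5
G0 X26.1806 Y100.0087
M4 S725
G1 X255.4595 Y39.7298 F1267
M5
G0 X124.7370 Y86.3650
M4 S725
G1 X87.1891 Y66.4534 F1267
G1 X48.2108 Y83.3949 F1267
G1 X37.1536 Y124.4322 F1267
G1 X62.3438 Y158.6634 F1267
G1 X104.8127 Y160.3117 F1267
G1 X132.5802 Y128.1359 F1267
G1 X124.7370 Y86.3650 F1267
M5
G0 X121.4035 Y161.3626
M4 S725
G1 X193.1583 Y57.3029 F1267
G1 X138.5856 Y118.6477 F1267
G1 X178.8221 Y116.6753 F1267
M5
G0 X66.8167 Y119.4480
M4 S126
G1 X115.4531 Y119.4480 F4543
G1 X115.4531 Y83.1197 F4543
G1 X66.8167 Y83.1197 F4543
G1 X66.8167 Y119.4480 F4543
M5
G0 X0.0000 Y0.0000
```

y_svg = 171.3292 − y_m.

[1] S126→`#ff8800` (engrave); open run; points: 134.5351,97.6383 165.8414,147.0551 94.7892,31.7769 90.1969,95.0570

[2] S725→`#ff00ff` (cut); open run; points: 184.3748,58.2866 205.6721,70.5684 223.1026,77.5402 236.6665,79.2020 246.3637,75.5537

[3] S725→`#ff00ff` (cut); open run; points: 163.0628,80.5008 110.0128,69.7097

[4] S725→`#ff00ff` (cut); open run; points: 26.1806,71.3205 255.4595,131.5994

[5] S725→`#ff00ff` (cut); closed run; points: 124.7370,84.9642 87.1891,104.8758 48.2108,87.9343 37.1536,46.8970 62.3438,12.6658 104.8127,11.0175 132.5802,43.1933

[6] S725→`#ff00ff` (cut); open run; points: 121.4035,9.9666 193.1583,114.0263 138.5856,52.6815 178.8221,54.6539

[7] S126→`#ff8800` (engrave); closed run; points: 66.8167,51.8812 115.4531,51.8812 115.4531,88.2095 66.8167,88.2095

<svg xmlns="http://www.w3.org/2000/svg" width="261.6318mm" height="171.3292mm" viewBox="0 0 261.6318 171.3292">
  <polyline points="134.5351,97.6383 165.8414,147.0551 94.7892,31.7769 90.1969,95.0570" fill="none" stroke="#ff8800"/>
  <polyline points="184.3748,58.2866 205.6721,70.5684 223.1026,77.5402 236.6665,79.2020 246.3637,75.5537" fill="none" stroke="#ff00ff"/>
  <polyline points="163.0628,80.5008 110.0128,69.7097" fill="none" stroke="#ff00ff"/>
  <polyline points="26.1806,71.3205 255.4595,131.5994" fill="none" stroke="#ff00ff"/>
  <polygon points="124.7370,84.9642 87.1891,104.8758 48.2108,87.9343 37.1536,46.8970 62.3438,12.6658 104.8127,11.0175 132.5802,43.1933" fill="none" stroke="#ff00ff"/>
  <polyline points="121.4035,9.9666 193.1583,114.0263 138.5856,52.6815 178.8221,54.6539" fill="none" stroke="#ff00ff"/>
  <polygon points="66.8167,51.8812 115.4531,51.8812 115.4531,88.2095 66.8167,88.2095" fill="none" stroke="#ff8800"/>
</svg>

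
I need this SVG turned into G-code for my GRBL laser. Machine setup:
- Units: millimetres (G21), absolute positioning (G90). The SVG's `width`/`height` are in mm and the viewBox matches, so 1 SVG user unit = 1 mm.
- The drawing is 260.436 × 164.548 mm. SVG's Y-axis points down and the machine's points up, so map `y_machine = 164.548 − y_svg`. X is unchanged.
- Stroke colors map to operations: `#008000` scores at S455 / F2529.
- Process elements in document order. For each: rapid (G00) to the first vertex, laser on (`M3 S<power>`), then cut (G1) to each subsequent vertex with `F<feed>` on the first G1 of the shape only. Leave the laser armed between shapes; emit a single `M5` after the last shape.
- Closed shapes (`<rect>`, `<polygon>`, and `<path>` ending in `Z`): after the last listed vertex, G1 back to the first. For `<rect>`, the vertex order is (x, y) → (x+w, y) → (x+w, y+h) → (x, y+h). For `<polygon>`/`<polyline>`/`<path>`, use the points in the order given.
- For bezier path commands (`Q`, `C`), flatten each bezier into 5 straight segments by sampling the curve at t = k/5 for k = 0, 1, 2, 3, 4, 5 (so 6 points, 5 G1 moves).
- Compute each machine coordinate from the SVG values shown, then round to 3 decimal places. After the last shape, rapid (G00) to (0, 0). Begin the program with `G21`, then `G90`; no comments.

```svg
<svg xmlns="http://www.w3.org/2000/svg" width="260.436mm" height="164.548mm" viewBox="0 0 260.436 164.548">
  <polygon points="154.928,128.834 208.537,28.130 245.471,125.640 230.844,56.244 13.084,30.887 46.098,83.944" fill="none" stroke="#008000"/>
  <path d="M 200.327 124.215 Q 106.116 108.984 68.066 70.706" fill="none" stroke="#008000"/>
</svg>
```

G21
G90
G00 X154.928 Y35.714
M3 S455
G1 X208.537 Y136.418 F2529
G1 X245.471 Y38.908
G1 X230.844 Y108.304
G1 X13.084 Y133.661
G1 X46.098 Y80.604
G1 X154.928 Y35.714
G00 X200.327 Y40.333
M3 S455
G1 X164.889 Y47.347 F2529
G1 X133.944 Y56.205
G1 X107.492 Y66.907
G1 X85.532 Y79.453
G1 X68.066 Y93.842
M5
G00 X0.000 Y0.000

Since the viewBox matches the mm dimensions, user units are millimetres directly. The only transform is the Y-flip y_m = 164.548 − y_svg.

Shape 1 is a closed polygon drawn with `<polygon>`. Its stroke #008000 means score at S455, F2529. After flipping Y the toolpath is (154.928,35.714) → (208.537,136.418) → (245.471,38.908) → (230.844,108.304) → (13.084,133.661) → (46.098,80.604) → (154.928,35.714), returning to the start.

Shape 2 is a quadratic bezier drawn with `<path>`. Its stroke #008000 means score at S455, F2529. After flipping Y the toolpath is (200.327,40.333) → (164.889,47.347) → (133.944,56.205) → (107.492,66.907) → (85.532,79.453) → (68.066,93.842).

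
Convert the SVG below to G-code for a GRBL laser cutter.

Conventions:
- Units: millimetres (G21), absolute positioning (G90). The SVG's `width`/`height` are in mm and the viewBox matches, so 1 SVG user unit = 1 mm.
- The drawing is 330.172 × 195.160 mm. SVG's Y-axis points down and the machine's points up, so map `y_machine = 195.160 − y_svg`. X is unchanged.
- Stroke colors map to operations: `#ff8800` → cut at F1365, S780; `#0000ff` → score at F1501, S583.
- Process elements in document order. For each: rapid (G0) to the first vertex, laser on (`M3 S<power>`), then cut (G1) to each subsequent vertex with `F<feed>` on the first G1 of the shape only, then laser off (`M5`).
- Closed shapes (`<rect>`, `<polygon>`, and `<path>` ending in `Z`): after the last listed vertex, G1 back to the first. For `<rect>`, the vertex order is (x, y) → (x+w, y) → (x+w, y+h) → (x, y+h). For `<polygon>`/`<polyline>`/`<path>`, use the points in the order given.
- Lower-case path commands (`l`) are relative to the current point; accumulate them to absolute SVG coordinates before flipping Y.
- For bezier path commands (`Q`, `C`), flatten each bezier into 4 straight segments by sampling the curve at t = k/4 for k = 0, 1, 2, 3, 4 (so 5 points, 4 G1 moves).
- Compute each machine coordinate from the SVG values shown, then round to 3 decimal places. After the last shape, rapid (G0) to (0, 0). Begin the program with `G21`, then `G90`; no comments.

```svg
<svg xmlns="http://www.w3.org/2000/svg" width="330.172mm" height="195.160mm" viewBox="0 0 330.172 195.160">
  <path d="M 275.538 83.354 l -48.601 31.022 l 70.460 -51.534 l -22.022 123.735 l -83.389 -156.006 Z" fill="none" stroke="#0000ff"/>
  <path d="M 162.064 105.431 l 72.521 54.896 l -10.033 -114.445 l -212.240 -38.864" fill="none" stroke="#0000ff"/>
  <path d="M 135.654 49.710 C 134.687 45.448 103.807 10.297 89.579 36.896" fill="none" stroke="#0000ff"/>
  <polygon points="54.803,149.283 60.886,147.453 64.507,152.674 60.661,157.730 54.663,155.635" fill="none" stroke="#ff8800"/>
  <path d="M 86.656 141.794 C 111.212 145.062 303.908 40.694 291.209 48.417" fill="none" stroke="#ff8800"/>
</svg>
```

G21
G90
G0 X275.538 Y111.806
M3 S583
G1 X226.937 Y80.784 F1501
G1 X297.397 Y132.318
G1 X275.375 Y8.583
G1 X191.986 Y164.589
G1 X275.538 Y111.806
M5
G0 X162.064 Y89.729
M3 S583
G1 X234.585 Y34.833 F1501
G1 X224.552 Y149.278
G1 X12.312 Y188.142
M5
G0 X135.654 Y145.450
M3 S583
G1 X130.048 Y152.991 F1501
G1 X117.589 Y163.430
G1 X102.645 Y168.083
G1 X89.579 Y158.264
M5
G0 X54.803 Y45.877
M3 S780
G1 X60.886 Y47.707 F1365
G1 X64.507 Y42.486
G1 X60.661 Y37.430
G1 X54.663 Y39.525
G1 X54.803 Y45.877
M5
G0 X86.656 Y53.366
M3 S780
G1 X130.763 Y67.664 F1365
G1 X202.903 Y101.725
G1 X268.058 Y134.951
G1 X291.209 Y146.743
M5
G0 X0.000 Y0.000

viewBox `0 0 330.172 195.160` with mm width/height → 1 unit = 1 mm. Flip: y_m = 195.160 − y_svg.

**Shape 1** — `<path>` closed polygon, stroke `#0000ff` → score (S583, F1501). Machine vertices: (275.538,111.806) → (226.937,80.784) → (297.397,132.318) → (275.375,8.583) → (191.986,164.589) → (275.538,111.806). Closed: final G1 returns to the first vertex.

**Shape 2** — `<path>` open polyline, stroke `#0000ff` → score (S583, F1501). Machine vertices: (162.064,89.729) → (234.585,34.833) → (224.552,149.278) → (12.312,188.142). Open path.

**Shape 3** — `<path>` cubic bezier, stroke `#0000ff` → score (S583, F1501). Control points (SVG): P0=(135.654,49.710), P1=(134.687,45.448), P2=(103.807,10.297), P3=(89.579,36.896); sampled at t=k/4. Machine vertices: (135.654,145.450) → (130.048,152.991) → (117.589,163.430) → (102.645,168.083) → (89.579,158.264). Open path.

**Shape 4** — `<polygon>` regular polygon, stroke `#ff8800` → cut (S780, F1365). Machine vertices: (54.803,45.877) → (60.886,47.707) → (64.507,42.486) → (60.661,37.430) → (54.663,39.525) → (54.803,45.877). Closed: final G1 returns to the first vertex.

**Shape 5** — `<path>` cubic bezier, stroke `#ff8800` → cut (S780, F1365). Control points (SVG): P0=(86.656,141.794), P1=(111.212,145.062), P2=(303.908,40.694), P3=(291.209,48.417); sampled at t=k/4. Machine vertices: (86.656,53.366) → (130.763,67.664) → (202.903,101.725) → (268.058,134.951) → (291.209,146.743). Open path.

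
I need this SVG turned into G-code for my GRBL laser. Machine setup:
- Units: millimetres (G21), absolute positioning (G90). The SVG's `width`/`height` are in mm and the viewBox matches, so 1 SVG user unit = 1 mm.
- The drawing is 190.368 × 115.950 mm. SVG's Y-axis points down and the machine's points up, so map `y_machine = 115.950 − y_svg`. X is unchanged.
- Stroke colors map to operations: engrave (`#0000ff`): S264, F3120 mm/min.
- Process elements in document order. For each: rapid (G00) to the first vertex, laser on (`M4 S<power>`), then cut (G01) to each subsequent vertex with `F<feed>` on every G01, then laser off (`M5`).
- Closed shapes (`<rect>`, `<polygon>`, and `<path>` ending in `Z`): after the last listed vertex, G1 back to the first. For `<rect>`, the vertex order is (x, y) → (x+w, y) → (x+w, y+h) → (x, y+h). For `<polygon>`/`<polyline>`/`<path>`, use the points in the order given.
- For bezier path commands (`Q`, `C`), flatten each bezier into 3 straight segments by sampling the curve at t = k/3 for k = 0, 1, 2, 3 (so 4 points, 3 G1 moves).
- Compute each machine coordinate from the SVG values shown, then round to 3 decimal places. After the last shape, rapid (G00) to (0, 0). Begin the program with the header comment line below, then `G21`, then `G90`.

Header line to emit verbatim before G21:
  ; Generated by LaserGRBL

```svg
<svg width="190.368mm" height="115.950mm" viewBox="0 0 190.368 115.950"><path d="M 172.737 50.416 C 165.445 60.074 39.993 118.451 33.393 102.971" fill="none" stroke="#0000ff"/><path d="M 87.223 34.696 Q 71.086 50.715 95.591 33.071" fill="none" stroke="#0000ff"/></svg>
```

Since the viewBox matches the mm dimensions, user units are millimetres directly. The only transform is the Y-flip y_m = 115.950 − y_svg.

Shape 1 is a cubic bezier drawn with `<path>`. Its stroke #0000ff means engrave at S264, F3120. After flipping Y the toolpath is (172.737,65.534) → (134.837,44.176) → (70.832,17.578) → (33.393,12.979).

Shape 2 is a quadratic bezier drawn with `<path>`. Its stroke #0000ff means engrave at S264, F3120. After flipping Y the toolpath is (87.223,81.254) → (80.981,74.315) → (83.770,74.857) → (95.591,82.879).

; Generated by LaserGRBL
G21
G90
G00 X172.737 Y65.534
M4 S264
G01 X134.837 Y44.176 F3120
G01 X70.832 Y17.578 F3120
G01 X33.393 Y12.979 F3120
M5
G00 X87.223 Y81.254
M4 S264
G01 X80.981 Y74.315 F3120
G01 X83.770 Y74.857 F3120
G01 X95.591 Y82.879 F3120
M5
G00 X0.000 Y0.000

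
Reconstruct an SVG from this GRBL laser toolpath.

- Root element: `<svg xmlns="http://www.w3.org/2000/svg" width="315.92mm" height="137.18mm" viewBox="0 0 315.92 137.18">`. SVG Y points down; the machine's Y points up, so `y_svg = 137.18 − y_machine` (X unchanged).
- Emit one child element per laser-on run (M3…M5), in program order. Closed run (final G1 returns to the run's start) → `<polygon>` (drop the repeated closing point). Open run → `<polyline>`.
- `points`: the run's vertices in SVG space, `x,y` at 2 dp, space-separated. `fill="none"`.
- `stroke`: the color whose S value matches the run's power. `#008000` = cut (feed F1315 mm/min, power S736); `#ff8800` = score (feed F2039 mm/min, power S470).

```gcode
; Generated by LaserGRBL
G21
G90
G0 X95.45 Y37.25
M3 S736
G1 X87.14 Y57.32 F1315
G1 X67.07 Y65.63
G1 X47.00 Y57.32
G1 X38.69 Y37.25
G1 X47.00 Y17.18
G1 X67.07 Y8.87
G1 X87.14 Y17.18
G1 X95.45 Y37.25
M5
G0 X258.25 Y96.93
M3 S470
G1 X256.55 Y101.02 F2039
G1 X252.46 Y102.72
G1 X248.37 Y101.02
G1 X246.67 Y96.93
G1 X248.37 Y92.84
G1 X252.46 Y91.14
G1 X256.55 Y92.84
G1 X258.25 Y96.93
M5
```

<svg xmlns="http://www.w3.org/2000/svg" width="315.92mm" height="137.18mm" viewBox="0 0 315.92 137.18">
  <polygon points="95.45,99.93 87.14,79.86 67.07,71.55 47.00,79.86 38.69,99.93 47.00,120.00 67.07,128.31 87.14,120.00" fill="none" stroke="#008000"/>
  <polygon points="258.25,40.25 256.55,36.16 252.46,34.46 248.37,36.16 246.67,40.25 248.37,44.34 252.46,46.04 256.55,44.34" fill="none" stroke="#ff8800"/>
</svg>

Each laser-on run becomes one SVG element. Flip Y back into SVG space with y_svg = 137.18 − y_machine.

Run 1: the run's S736 means `#008000` (cut). The run returns to its start, so emit a `<polygon>` with points (Y-flipped): 95.45,99.93 87.14,79.86 67.07,71.55 47.00,79.86 38.69,99.93 47.00,120.00 67.07,128.31 87.14,120.00.

Run 2: power S470 maps to stroke `#ff8800` (score). The run returns to its start, so emit a `<polygon>` with points (Y-flipped): 258.25,40.25 256.55,36.16 252.46,34.46 248.37,36.16 246.67,40.25 248.37,44.34 252.46,46.04 256.55,44.34.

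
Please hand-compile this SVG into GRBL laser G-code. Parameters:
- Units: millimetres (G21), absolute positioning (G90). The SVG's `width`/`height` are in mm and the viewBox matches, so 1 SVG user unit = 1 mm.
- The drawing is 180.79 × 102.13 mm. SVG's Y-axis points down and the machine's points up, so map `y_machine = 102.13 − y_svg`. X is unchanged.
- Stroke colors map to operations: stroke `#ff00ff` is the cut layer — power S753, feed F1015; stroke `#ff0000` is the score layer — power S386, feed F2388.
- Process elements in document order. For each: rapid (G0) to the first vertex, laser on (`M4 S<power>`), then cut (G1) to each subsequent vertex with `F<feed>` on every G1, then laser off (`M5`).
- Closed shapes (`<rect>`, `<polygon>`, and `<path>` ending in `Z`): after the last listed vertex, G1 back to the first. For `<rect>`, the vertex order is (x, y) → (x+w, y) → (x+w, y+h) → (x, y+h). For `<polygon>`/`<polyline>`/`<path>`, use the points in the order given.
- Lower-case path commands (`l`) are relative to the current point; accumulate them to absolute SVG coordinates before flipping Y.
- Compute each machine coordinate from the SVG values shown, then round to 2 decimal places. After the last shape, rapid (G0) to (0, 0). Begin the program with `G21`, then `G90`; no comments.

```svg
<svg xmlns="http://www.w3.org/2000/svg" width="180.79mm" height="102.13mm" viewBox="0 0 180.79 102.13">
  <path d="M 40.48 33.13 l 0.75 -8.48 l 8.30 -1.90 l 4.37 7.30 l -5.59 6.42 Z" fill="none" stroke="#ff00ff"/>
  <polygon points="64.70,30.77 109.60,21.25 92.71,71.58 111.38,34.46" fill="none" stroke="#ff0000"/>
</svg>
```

G21
G90
G0 X40.48 Y69.00
M4 S753
G1 X41.23 Y77.48 F1015
G1 X49.53 Y79.38 F1015
G1 X53.90 Y72.08 F1015
G1 X48.31 Y65.66 F1015
G1 X40.48 Y69.00 F1015
M5
G0 X64.70 Y71.36
M4 S386
G1 X109.60 Y80.88 F2388
G1 X92.71 Y30.55 F2388
G1 X111.38 Y67.67 F2388
G1 X64.70 Y71.36 F2388
M5
G0 X0.00 Y0.00

1 u = 1 mm; y_m = 102.13 − y.

[1] `<path>` regular polygon, #ff00ff→cut S753 F1015: (40.48,69.00) → (41.23,77.48) → (49.53,79.38) → (53.90,72.08) → (48.31,65.66) → (40.48,69.00) (closed)

[2] `<polygon>` closed polygon, #ff0000→score S386 F2388: (64.70,71.36) → (109.60,80.88) → (92.71,30.55) → (111.38,67.67) → (64.70,71.36) (closed)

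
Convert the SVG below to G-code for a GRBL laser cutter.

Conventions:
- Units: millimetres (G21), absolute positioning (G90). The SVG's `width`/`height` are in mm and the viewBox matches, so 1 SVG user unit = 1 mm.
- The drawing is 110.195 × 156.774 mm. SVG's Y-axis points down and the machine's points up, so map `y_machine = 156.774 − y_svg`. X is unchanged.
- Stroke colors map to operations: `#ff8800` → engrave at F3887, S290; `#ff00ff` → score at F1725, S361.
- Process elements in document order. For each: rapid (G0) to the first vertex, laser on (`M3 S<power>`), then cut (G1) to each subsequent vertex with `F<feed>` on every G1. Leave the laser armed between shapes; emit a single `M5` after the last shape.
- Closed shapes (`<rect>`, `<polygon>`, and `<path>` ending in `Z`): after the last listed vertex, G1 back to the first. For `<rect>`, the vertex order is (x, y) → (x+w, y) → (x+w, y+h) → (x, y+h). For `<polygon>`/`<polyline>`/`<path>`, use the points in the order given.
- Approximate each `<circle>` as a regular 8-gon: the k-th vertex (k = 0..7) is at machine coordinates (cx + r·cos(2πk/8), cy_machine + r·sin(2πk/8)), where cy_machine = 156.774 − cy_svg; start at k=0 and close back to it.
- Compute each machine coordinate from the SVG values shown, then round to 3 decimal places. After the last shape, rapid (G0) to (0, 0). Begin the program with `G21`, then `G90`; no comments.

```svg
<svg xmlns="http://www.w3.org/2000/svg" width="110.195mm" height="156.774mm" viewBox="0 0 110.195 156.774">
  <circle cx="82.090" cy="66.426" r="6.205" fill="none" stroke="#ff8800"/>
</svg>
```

G21
G90
G0 X88.295 Y90.348
M3 S290
G1 X86.478 Y94.736 F3887
G1 X82.090 Y96.553 F3887
G1 X77.702 Y94.736 F3887
G1 X75.885 Y90.348 F3887
G1 X77.702 Y85.960 F3887
G1 X82.090 Y84.143 F3887
G1 X86.478 Y85.960 F3887
G1 X88.295 Y90.348 F3887
M5
G0 X0.000 Y0.000

Since the viewBox matches the mm dimensions, user units are millimetres directly. The only transform is the Y-flip y_m = 156.774 − y_svg.

Shape 1 is a circle drawn with `<circle>`. Its stroke #ff8800 means engrave at S290, F3887. After flipping Y the toolpath is (88.295,90.348) → (86.478,94.736) → (82.090,96.553) → (77.702,94.736) → (75.885,90.348) → (77.702,85.960) → (82.090,84.143) → (86.478,85.960) → (88.295,90.348), returning to the start.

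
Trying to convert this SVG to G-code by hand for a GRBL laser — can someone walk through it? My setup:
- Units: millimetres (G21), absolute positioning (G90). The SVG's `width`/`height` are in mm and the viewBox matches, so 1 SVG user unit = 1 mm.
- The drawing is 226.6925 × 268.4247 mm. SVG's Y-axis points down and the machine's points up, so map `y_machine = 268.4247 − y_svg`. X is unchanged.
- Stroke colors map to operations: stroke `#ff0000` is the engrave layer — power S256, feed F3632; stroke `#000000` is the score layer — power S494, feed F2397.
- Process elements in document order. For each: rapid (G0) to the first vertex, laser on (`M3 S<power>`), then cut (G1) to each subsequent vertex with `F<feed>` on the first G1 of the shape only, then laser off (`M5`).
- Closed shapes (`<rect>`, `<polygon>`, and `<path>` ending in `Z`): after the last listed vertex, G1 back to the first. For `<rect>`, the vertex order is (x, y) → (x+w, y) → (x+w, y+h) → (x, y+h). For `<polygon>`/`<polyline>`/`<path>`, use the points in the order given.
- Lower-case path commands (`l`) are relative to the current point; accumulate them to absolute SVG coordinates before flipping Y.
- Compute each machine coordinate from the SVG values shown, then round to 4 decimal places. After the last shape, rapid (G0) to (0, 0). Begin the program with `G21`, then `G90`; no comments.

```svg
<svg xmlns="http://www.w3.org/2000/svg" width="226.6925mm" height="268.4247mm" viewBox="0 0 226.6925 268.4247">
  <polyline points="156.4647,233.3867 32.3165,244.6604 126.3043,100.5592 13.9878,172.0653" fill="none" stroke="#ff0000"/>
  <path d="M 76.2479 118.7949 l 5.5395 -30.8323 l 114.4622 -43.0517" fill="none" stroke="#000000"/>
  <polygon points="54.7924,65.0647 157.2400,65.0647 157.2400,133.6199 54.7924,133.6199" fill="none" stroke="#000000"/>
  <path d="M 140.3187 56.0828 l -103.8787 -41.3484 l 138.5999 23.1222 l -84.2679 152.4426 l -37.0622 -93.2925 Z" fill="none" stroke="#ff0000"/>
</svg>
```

G21
G90
G0 X156.4647 Y35.0380
M3 S256
G1 X32.3165 Y23.7643 F3632
G1 X126.3043 Y167.8655
G1 X13.9878 Y96.3594
M5
G0 X76.2479 Y149.6298
M3 S494
G1 X81.7874 Y180.4621 F2397
G1 X196.2496 Y223.5138
M5
G0 X54.7924 Y203.3600
M3 S494
G1 X157.2400 Y203.3600 F2397
G1 X157.2400 Y134.8048
G1 X54.7924 Y134.8048
G1 X54.7924 Y203.3600
M5
G0 X140.3187 Y212.3419
M3 S256
G1 X36.4400 Y253.6903 F3632
G1 X175.0399 Y230.5681
G1 X90.7720 Y78.1255
G1 X53.7098 Y171.4180
G1 X140.3187 Y212.3419
M5
G0 X0.0000 Y0.0000

viewBox `0 0 226.6925 268.4247` with mm width/height → 1 unit = 1 mm. Flip: y_m = 268.4247 − y_svg.

**Shape 1** — `<polyline>` open polyline, stroke `#ff0000` → engrave (S256, F3632). Machine vertices: (156.4647,35.0380) → (32.3165,23.7643) → (126.3043,167.8655) → (13.9878,96.3594). Open path.

**Shape 2** — `<path>` open polyline, stroke `#000000` → score (S494, F2397). Machine vertices: (76.2479,149.6298) → (81.7874,180.4621) → (196.2496,223.5138). Open path.

**Shape 3** — `<polygon>` rectangle, stroke `#000000` → score (S494, F2397). Machine vertices: (54.7924,203.3600) → (157.2400,203.3600) → (157.2400,134.8048) → (54.7924,134.8048) → (54.7924,203.3600). Closed: final G1 returns to the first vertex.

**Shape 4** — `<path>` closed polygon, stroke `#ff0000` → engrave (S256, F3632). Machine vertices: (140.3187,212.3419) → (36.4400,253.6903) → (175.0399,230.5681) → (90.7720,78.1255) → (53.7098,171.4180) → (140.3187,212.3419). Closed: final G1 returns to the first vertex.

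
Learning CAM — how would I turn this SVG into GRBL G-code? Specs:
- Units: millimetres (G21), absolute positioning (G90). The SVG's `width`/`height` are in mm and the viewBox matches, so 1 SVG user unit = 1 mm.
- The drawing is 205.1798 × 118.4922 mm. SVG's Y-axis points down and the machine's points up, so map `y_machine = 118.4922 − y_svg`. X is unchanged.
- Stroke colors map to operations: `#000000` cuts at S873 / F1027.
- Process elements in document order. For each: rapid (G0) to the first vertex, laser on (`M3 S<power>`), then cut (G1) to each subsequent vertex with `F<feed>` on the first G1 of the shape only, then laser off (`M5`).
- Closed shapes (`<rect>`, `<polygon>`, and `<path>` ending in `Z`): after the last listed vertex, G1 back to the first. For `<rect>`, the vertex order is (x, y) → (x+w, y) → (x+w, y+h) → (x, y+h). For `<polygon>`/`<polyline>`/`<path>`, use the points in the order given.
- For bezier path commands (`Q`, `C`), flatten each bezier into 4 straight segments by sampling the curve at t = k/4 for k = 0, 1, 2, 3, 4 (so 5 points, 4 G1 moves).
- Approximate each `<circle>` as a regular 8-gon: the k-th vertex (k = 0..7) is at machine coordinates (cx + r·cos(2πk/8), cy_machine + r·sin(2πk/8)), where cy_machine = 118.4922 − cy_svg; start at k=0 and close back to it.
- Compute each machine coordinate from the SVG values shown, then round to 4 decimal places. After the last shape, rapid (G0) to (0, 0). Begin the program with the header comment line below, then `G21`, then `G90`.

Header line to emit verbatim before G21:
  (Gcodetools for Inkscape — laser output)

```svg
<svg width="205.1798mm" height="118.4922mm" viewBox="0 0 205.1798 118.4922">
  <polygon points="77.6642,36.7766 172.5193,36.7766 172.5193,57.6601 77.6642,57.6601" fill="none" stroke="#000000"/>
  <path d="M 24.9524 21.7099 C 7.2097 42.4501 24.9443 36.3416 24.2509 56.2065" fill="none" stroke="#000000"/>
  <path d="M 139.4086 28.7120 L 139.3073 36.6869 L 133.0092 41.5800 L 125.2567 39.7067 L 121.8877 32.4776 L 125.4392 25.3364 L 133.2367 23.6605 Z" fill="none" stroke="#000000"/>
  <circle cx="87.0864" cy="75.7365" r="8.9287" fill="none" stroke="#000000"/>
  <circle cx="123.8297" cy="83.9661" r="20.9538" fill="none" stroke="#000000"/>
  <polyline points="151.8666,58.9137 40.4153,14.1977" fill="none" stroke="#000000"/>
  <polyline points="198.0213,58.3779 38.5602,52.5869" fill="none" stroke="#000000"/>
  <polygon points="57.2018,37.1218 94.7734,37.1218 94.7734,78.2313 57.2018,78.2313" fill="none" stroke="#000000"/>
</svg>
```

1 u = 1 mm; y_m = 118.4922 − y.

[1] `<polygon>` rectangle, #000000→cut S873 F1027: (77.6642,81.7156) → (172.5193,81.7156) → (172.5193,60.8321) → (77.6642,60.8321) → (77.6642,81.7156) (closed)

[2] `<path>` cubic bezier, #000000→cut S873 F1027: (24.9524,96.7823) → (17.4551,85.4359) → (18.2082,79.2058) → (22.1580,73.1397) → (24.2509,62.2857)

[3] `<path>` regular polygon, #000000→cut S873 F1027: (139.4086,89.7802) → (139.3073,81.8053) → (133.0092,76.9122) → (125.2567,78.7855) → (121.8877,86.0146) → (125.4392,93.1558) → (133.2367,94.8317) → (139.4086,89.7802) (closed)

[4] `<circle>` circle, #000000→cut S873 F1027: (96.0151,42.7557) → (93.3999,49.0692) → (87.0864,51.6844) → (80.7729,49.0692) → (78.1577,42.7557) → (80.7729,36.4422) → (87.0864,33.8270) → (93.3999,36.4422) → (96.0151,42.7557) (closed)

[5] `<circle>` circle, #000000→cut S873 F1027: (144.7835,34.5261) → (138.6463,49.3427) → (123.8297,55.4799) → (109.0131,49.3427) → (102.8759,34.5261) → (109.0131,19.7095) → (123.8297,13.5723) → (138.6463,19.7095) → (144.7835,34.5261) (closed)

[6] `<polyline>` line segment, #000000→cut S873 F1027: (151.8666,59.5785) → (40.4153,104.2945)

[7] `<polyline>` line segment, #000000→cut S873 F1027: (198.0213,60.1143) → (38.5602,65.9053)

[8] `<polygon>` rectangle, #000000→cut S873 F1027: (57.2018,81.3704) → (94.7734,81.3704) → (94.7734,40.2609) → (57.2018,40.2609) → (57.2018,81.3704) (closed)

(Gcodetools for Inkscape — laser output)
G21
G90
G0 X77.6642 Y81.7156
M3 S873
G1 X172.5193 Y81.7156 F1027
G1 X172.5193 Y60.8321
G1 X77.6642 Y60.8321
G1 X77.6642 Y81.7156
M5
G0 X24.9524 Y96.7823
M3 S873
G1 X17.4551 Y85.4359 F1027
G1 X18.2082 Y79.2058
G1 X22.1580 Y73.1397
G1 X24.2509 Y62.2857
M5
G0 X139.4086 Y89.7802
M3 S873
G1 X139.3073 Y81.8053 F1027
G1 X133.0092 Y76.9122
G1 X125.2567 Y78.7855
G1 X121.8877 Y86.0146
G1 X125.4392 Y93.1558
G1 X133.2367 Y94.8317
G1 X139.4086 Y89.7802
M5
G0 X96.0151 Y42.7557
M3 S873
G1 X93.3999 Y49.0692 F1027
G1 X87.0864 Y51.6844
G1 X80.7729 Y49.0692
G1 X78.1577 Y42.7557
G1 X80.7729 Y36.4422
G1 X87.0864 Y33.8270
G1 X93.3999 Y36.4422
G1 X96.0151 Y42.7557
M5
G0 X144.7835 Y34.5261
M3 S873
G1 X138.6463 Y49.3427 F1027
G1 X123.8297 Y55.4799
G1 X109.0131 Y49.3427
G1 X102.8759 Y34.5261
G1 X109.0131 Y19.7095
G1 X123.8297 Y13.5723
G1 X138.6463 Y19.7095
G1 X144.7835 Y34.5261
M5
G0 X151.8666 Y59.5785
M3 S873
G1 X40.4153 Y104.2945 F1027
M5
G0 X198.0213 Y60.1143
M3 S873
G1 X38.5602 Y65.9053 F1027
M5
G0 X57.2018 Y81.3704
M3 S873
G1 X94.7734 Y81.3704 F1027
G1 X94.7734 Y40.2609
G1 X57.2018 Y40.2609
G1 X57.2018 Y81.3704
M5
G0 X0.0000 Y0.0000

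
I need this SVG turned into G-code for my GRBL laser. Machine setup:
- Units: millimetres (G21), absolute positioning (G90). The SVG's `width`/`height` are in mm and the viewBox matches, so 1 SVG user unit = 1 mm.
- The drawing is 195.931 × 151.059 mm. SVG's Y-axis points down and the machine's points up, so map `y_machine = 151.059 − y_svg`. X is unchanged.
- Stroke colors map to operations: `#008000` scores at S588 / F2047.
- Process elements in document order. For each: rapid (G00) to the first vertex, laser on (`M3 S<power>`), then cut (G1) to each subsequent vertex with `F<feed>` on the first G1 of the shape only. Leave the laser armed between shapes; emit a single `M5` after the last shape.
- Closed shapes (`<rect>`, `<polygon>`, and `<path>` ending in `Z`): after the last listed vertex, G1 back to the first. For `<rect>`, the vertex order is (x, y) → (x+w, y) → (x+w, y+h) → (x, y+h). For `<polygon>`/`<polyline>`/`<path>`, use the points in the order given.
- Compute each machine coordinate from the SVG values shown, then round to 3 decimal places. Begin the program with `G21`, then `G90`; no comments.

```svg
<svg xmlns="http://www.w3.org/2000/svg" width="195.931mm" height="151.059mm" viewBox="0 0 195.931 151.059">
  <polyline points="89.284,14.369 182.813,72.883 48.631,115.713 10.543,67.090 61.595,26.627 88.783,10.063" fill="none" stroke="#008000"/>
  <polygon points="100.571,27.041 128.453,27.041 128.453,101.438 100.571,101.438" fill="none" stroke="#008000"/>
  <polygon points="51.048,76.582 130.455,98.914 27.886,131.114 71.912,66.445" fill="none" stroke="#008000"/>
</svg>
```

1 u = 1 mm; y_m = 151.059 − y.

[1] `<polyline>` open polyline, #008000→score S588 F2047: (89.284,136.690) → (182.813,78.176) → (48.631,35.346) → (10.543,83.969) → (61.595,124.432) → (88.783,140.996)

[2] `<polygon>` rectangle, #008000→score S588 F2047: (100.571,124.018) → (128.453,124.018) → (128.453,49.621) → (100.571,49.621) → (100.571,124.018) (closed)

[3] `<polygon>` closed polygon, #008000→score S588 F2047: (51.048,74.477) → (130.455,52.145) → (27.886,19.945) → (71.912,84.614) → (51.048,74.477) (closed)

G21
G90
G00 X89.284 Y136.690
M3 S588
G1 X182.813 Y78.176 F2047
G1 X48.631 Y35.346
G1 X10.543 Y83.969
G1 X61.595 Y124.432
G1 X88.783 Y140.996
G00 X100.571 Y124.018
M3 S588
G1 X128.453 Y124.018 F2047
G1 X128.453 Y49.621
G1 X100.571 Y49.621
G1 X100.571 Y124.018
G00 X51.048 Y74.477
M3 S588
G1 X130.455 Y52.145 F2047
G1 X27.886 Y19.945
G1 X71.912 Y84.614
G1 X51.048 Y74.477
M5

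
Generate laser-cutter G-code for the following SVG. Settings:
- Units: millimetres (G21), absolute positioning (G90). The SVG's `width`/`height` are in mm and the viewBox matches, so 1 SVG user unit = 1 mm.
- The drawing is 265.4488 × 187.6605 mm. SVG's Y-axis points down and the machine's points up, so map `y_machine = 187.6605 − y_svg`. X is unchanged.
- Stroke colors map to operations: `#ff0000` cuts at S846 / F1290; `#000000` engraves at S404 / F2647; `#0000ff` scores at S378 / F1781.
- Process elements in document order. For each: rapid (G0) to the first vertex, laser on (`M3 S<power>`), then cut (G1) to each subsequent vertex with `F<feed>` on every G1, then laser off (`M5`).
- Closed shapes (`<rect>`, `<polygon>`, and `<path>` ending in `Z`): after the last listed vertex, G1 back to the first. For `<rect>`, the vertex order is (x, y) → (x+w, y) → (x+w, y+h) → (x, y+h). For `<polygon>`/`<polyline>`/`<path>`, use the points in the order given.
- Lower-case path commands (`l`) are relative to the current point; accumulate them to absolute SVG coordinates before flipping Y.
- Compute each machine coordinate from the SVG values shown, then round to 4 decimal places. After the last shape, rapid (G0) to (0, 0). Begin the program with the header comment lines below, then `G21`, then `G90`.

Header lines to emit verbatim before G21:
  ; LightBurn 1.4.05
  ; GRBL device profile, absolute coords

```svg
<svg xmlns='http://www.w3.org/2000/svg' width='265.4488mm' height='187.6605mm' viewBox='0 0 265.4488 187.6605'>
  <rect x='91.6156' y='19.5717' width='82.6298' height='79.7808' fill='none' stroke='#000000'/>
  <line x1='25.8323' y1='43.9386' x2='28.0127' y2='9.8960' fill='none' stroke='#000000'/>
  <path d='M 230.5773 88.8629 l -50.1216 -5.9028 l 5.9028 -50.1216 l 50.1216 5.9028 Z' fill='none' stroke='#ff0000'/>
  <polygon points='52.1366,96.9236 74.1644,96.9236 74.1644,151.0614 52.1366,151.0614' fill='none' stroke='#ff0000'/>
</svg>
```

viewBox `0 0 265.4488 187.6605` with mm width/height → 1 unit = 1 mm. Flip: y_m = 187.6605 − y_svg.

**Shape 1** — `<rect>` rectangle, stroke `#000000` → engrave (S404, F2647). Machine vertices: (91.6156,168.0888) → (174.2454,168.0888) → (174.2454,88.3080) → (91.6156,88.3080) → (91.6156,168.0888). Closed: final G1 returns to the first vertex.

**Shape 2** — `<line>` line segment, stroke `#000000` → engrave (S404, F2647). Machine vertices: (25.8323,143.7219) → (28.0127,177.7645). Open path.

**Shape 3** — `<path>` regular polygon, stroke `#ff0000` → cut (S846, F1290). Machine vertices: (230.5773,98.7976) → (180.4557,104.7004) → (186.3585,154.8220) → (236.4801,148.9192) → (230.5773,98.7976). Closed: final G1 returns to the first vertex.

**Shape 4** — `<polygon>` rectangle, stroke `#ff0000` → cut (S846, F1290). Machine vertices: (52.1366,90.7369) → (74.1644,90.7369) → (74.1644,36.5991) → (52.1366,36.5991) → (52.1366,90.7369). Closed: final G1 returns to the first vertex.

; LightBurn 1.4.05
; GRBL device profile, absolute coords
G21
G90
G0 X91.6156 Y168.0888
M3 S404
G1 X174.2454 Y168.0888 F2647
G1 X174.2454 Y88.3080 F2647
G1 X91.6156 Y88.3080 F2647
G1 X91.6156 Y168.0888 F2647
M5
G0 X25.8323 Y143.7219
M3 S404
G1 X28.0127 Y177.7645 F2647
M5
G0 X230.5773 Y98.7976
M3 S846
G1 X180.4557 Y104.7004 F1290
G1 X186.3585 Y154.8220 F1290
G1 X236.4801 Y148.9192 F1290
G1 X230.5773 Y98.7976 F1290
M5
G0 X52.1366 Y90.7369
M3 S846
G1 X74.1644 Y90.7369 F1290
G1 X74.1644 Y36.5991 F1290
G1 X52.1366 Y36.5991 F1290
G1 X52.1366 Y90.7369 F1290
M5
G0 X0.0000 Y0.0000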